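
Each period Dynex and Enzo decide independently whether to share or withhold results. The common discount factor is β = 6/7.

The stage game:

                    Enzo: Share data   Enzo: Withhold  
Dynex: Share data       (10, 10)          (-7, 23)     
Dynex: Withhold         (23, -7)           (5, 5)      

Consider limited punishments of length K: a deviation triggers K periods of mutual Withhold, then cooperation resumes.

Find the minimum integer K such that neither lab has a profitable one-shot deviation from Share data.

4

Need Σ_{k=1}^{K} β^k ≥ (23−10)/(10−5) = 2.6000 at β = 6/7.
At K = 3 the sum is 2.2216 < 2.6000; at K = 4 it is 2.7613 ≥ 2.6000.
So the minimum punishment length is K = 4.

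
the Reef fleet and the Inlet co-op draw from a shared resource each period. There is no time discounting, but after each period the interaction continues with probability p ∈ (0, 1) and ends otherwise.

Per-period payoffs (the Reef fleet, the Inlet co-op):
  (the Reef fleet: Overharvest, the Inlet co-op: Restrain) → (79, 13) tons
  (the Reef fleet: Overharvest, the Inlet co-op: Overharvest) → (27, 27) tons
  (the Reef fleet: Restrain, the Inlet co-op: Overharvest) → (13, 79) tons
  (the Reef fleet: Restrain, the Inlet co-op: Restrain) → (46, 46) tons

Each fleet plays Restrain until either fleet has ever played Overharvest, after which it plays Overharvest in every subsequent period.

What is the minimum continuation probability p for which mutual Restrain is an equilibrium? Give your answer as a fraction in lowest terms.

33/52

With no time discounting, the continuation probability p plays the role of the discount factor.
Grim-trigger IC: 46/(1−p) ≥ 79 + 27p/(1−p) ⇒ p ≥ (79−46)/(79−27) = 33/52.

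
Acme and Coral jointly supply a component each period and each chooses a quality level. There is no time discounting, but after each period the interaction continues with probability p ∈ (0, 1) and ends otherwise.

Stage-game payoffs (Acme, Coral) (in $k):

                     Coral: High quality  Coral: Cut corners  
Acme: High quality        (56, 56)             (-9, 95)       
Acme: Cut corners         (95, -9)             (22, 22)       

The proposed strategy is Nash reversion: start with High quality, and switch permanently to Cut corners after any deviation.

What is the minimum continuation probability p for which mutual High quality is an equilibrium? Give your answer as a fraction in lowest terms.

Expected cooperation value is 56 + p·56 + p²·56 + … = 56/(1−p); deviation gives 95 + p·22/(1−p).
56 ≥ 95(1−p) + 22p ⇒ 73p ≥ 39 ⇒ p ≥ 39/73.

39/73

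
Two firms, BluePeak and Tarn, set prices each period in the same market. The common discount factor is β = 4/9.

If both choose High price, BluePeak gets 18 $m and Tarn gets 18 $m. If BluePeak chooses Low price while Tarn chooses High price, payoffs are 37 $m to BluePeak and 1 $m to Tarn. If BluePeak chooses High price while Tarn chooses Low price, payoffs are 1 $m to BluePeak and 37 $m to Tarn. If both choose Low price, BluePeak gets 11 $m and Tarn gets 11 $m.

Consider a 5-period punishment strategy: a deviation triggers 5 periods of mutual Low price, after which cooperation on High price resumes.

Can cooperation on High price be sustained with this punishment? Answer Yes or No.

A one-shot deviation gives 37 now, then 11 for 5 periods, then back to 18.
Gain from deviating: (37−18) today; loss: (18−11) in each of the next 5 periods.
No-deviation condition: (18−11)(β+…+β^5) ≥ 37−18, i.e. β+…+β^5 ≥ 19/7.
At β = 4/9: β+…+β^5 = 0.7861 < 2.7143.
So cooperation is not sustainable.

No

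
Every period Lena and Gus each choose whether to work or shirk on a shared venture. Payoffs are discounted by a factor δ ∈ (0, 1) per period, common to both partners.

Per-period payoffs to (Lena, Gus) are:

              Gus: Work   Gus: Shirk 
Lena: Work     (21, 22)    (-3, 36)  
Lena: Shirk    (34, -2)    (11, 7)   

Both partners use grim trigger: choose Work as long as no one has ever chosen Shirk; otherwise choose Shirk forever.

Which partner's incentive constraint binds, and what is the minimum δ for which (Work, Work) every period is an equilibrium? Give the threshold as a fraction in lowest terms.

For Lena: deviation gain 34−21 = 13, per-period punishment loss 21−11 = 10. IC gives δ ≥ 13/23.
For Gus: gain 14, loss 15 per period, so δ ≥ 14/29.
The tighter constraint is Lena's, so cooperation needs δ ≥ 13/23.

Lena; δ ≥ 13/23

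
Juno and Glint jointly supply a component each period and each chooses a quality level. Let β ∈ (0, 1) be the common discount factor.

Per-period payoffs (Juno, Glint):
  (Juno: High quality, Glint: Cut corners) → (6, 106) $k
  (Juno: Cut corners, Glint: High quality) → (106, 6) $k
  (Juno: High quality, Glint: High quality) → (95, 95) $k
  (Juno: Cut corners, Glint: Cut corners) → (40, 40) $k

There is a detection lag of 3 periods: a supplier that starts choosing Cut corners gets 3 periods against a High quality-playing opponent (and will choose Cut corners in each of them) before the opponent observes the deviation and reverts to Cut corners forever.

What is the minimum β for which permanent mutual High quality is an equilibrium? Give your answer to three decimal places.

0.550

A deviator earns 106 for 3 periods, then 40 forever; cooperating earns 95 forever. Multiplying the IC by (1−β):
95 ≥ 106(1−β^3) + 40β^3, so 66·β^3 ≥ 11 and β^3 ≥ 1/6.
β ≥ (1/6)^(1/3) ≈ 0.550.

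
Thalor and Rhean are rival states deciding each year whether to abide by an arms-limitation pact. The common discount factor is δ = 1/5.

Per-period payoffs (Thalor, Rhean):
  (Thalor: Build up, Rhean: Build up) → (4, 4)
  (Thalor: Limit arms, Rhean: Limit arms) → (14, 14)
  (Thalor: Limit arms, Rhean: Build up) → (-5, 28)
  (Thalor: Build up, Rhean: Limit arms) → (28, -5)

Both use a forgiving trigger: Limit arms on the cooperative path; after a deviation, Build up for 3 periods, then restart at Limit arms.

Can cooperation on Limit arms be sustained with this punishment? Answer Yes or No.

IC: δ+…+δ^3 ≥ (28−14)/(14−4) = 7/5.
At δ = 1/5: partial sum = 0.2480 < 1.4000. Cooperation not sustainable.

No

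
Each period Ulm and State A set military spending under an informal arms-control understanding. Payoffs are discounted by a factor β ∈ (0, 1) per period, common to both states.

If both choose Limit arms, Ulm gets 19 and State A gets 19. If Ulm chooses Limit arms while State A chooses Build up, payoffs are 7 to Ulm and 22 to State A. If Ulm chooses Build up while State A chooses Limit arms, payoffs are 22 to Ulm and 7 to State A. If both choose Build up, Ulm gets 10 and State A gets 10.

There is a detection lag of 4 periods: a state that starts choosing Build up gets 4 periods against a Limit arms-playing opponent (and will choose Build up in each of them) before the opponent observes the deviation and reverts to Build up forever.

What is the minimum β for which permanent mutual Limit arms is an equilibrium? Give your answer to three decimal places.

A deviator earns 22 for 4 periods, then 10 forever; cooperating earns 19 forever. Multiplying the IC by (1−β):
19 ≥ 22(1−β^4) + 10β^4, so 12·β^4 ≥ 3 and β^4 ≥ 1/4.
β ≥ (1/4)^(1/4) ≈ 0.707.

0.707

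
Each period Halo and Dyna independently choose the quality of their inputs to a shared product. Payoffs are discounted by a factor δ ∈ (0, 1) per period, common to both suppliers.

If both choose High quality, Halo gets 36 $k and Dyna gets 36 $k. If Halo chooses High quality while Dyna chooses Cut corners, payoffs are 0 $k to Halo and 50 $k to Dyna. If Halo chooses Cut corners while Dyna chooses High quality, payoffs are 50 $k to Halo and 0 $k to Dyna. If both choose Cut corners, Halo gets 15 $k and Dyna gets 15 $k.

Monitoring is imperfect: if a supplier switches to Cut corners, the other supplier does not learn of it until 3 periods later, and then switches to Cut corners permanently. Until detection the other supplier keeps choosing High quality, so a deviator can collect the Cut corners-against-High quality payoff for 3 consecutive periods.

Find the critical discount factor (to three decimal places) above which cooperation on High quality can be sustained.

0.737

A deviator earns 50 for 3 periods, then 15 forever; cooperating earns 36 forever. Multiplying the IC by (1−δ):
36 ≥ 50(1−δ^3) + 15δ^3, so 35·δ^3 ≥ 14 and δ^3 ≥ 2/5.
δ ≥ (2/5)^(1/3) ≈ 0.737.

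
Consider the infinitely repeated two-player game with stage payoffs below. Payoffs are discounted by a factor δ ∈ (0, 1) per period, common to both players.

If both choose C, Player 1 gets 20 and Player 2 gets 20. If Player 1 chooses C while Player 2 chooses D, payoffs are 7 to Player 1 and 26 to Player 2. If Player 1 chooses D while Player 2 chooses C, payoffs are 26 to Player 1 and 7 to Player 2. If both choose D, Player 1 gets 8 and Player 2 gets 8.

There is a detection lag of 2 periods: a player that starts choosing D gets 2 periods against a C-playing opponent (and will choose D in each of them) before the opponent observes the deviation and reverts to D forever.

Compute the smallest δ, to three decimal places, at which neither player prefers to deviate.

0.577

The best deviation is to choose D for all 2 undetected periods, earning 26 each, then 8 forever once detected.
Deviation value: 26(1−δ^2)/(1−δ) + 8δ^2/(1−δ); cooperation value: 20/(1−δ).
IC: 20 ≥ 26(1−δ^2) + 8δ^2 = 26 − 18δ^2.
So δ^2 ≥ 6/18 = 1/3, giving δ ≥ (1/3)^(1/2) ≈ 0.577.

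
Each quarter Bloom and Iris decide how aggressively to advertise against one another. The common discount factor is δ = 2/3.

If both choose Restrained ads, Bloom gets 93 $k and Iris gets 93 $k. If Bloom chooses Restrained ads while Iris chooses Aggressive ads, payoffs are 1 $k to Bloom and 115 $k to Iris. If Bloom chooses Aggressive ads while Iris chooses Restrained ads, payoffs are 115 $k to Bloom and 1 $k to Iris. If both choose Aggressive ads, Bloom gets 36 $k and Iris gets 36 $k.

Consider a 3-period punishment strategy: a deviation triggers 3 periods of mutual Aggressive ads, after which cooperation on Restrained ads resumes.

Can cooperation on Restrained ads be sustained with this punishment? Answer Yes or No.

IC: δ+…+δ^3 ≥ (115−93)/(93−36) = 22/57.
At δ = 2/3: partial sum = 1.4074 ≥ 0.3860. Cooperation sustainable.

Yes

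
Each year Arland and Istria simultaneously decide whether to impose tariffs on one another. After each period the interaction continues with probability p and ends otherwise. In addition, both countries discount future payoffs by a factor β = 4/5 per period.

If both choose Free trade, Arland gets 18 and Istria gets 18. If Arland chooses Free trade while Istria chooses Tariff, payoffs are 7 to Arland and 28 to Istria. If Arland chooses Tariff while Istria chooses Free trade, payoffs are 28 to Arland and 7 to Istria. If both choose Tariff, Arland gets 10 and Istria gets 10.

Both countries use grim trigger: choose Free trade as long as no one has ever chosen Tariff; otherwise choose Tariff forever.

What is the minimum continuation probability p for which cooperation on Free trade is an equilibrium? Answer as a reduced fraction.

Expected continuation weight on next period's payoff is β·p = 4/5·p, which plays the role of the discount factor.
Cooperation requires 4/5·p ≥ (28−18)/(28−10) = 5/9, hence p ≥ 25/36.

25/36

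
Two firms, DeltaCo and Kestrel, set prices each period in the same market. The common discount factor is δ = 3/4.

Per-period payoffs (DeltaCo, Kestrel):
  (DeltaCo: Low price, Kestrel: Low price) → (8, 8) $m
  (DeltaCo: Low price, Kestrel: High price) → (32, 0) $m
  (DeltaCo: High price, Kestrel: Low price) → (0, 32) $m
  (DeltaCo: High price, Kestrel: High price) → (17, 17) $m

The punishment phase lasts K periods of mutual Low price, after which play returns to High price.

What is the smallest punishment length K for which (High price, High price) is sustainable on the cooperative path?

3

Need Σ_{k=1}^{K} δ^k ≥ (32−17)/(17−8) = 1.6667 at δ = 3/4.
At K = 2 the sum is 1.3125 < 1.6667; at K = 3 it is 1.7344 ≥ 1.6667.
So the minimum punishment length is K = 3.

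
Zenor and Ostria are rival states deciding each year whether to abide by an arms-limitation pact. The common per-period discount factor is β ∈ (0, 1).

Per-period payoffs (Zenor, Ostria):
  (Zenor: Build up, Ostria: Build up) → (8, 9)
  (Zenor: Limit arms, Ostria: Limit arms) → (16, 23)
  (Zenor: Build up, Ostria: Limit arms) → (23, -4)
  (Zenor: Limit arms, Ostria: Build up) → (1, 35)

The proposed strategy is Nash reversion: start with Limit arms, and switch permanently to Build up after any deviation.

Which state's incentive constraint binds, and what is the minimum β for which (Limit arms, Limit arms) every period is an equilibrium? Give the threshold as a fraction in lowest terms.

Zenor; β ≥ 7/15

Zenor's threshold: (23−16)/(23−8) = 7/15.
Ostria's threshold: (35−23)/(35−9) = 6/13.
7/15 > 6/13, so Zenor binds and β* = 7/15.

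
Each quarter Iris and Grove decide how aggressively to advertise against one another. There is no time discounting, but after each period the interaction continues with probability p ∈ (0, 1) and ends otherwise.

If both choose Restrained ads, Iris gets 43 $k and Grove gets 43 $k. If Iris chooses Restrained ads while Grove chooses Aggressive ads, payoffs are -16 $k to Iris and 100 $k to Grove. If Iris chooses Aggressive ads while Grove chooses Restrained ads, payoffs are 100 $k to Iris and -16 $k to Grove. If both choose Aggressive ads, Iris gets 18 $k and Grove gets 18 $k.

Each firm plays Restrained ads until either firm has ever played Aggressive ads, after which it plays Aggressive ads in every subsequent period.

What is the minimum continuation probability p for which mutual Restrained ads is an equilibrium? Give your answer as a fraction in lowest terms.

57/82

Expected cooperation value is 43 + p·43 + p²·43 + … = 43/(1−p); deviation gives 100 + p·18/(1−p).
43 ≥ 100(1−p) + 18p ⇒ 82p ≥ 57 ⇒ p ≥ 57/82.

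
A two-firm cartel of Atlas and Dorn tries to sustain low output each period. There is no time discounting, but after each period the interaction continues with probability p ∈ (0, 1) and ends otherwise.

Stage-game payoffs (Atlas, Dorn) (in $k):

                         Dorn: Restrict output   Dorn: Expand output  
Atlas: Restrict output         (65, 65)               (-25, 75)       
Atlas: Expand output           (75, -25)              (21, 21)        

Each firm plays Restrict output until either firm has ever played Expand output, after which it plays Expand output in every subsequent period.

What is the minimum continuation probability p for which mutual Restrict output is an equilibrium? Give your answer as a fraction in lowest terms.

Expected cooperation value is 65 + p·65 + p²·65 + … = 65/(1−p); deviation gives 75 + p·21/(1−p).
65 ≥ 75(1−p) + 21p ⇒ 54p ≥ 10 ⇒ p ≥ 10/54 = 5/27.

5/27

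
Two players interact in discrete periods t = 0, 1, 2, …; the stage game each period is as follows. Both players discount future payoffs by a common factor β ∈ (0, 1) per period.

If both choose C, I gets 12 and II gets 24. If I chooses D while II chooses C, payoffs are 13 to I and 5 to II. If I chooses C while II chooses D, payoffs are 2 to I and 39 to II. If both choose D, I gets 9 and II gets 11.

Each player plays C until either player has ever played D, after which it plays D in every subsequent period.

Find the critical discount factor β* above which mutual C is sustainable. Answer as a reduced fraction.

15/28

I's threshold: (13−12)/(13−9) = 1/4.
II's threshold: (39−24)/(39−11) = 15/28.
1/4 < 15/28, so II binds and β* = 15/28.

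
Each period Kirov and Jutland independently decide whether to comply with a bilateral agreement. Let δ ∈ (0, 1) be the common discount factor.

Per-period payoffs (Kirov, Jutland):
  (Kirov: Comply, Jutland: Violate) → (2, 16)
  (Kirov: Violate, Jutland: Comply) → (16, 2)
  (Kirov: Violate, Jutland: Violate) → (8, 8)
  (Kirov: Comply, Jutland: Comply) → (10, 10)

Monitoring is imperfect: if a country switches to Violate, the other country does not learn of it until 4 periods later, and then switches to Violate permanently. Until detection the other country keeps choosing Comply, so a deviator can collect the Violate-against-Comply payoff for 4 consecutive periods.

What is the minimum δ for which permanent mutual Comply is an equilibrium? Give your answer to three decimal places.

Deviating for the 4 undetected periods gains 16−10 = 6 per period over cooperation, then loses 10−8 = 2 per period forever once punishment starts.
Gain: 6(1 + δ + … + δ^3); loss: 2·δ^4/(1−δ).
No profitable deviation ⇔ 6(1−δ^4) ≤ 2·δ^4, i.e. δ^4 ≥ 6/(6+2) = 3/4.
Hence δ ≥ (3/4)^(1/4) ≈ 0.931.

0.931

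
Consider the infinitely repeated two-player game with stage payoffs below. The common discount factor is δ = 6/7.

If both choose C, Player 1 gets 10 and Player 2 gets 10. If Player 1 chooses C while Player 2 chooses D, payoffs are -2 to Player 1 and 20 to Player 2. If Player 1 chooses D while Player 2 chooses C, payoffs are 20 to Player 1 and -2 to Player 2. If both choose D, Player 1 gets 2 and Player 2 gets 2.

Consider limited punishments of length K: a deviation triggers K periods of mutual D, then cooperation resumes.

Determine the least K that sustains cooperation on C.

No profitable deviation requires (10−2)(δ+…+δ^K) ≥ 20−10, i.e. δ+…+δ^K ≥ 5/4 ≈ 1.2500.
With δ = 6/7, the partial sums are K=1: 0.8571, K=2: 1.5918.
K = 2 is the first length at which the sum reaches 1.2500.

2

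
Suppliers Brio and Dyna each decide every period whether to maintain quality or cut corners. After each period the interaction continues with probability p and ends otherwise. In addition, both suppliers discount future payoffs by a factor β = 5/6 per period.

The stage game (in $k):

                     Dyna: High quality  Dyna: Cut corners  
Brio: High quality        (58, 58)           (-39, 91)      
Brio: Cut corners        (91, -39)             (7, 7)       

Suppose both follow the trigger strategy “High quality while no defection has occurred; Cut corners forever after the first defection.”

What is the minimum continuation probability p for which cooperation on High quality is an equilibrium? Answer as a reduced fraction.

Expected continuation weight on next period's payoff is β·p = 5/6·p, which plays the role of the discount factor.
Cooperation requires 5/6·p ≥ (91−58)/(91−7) = 11/28, hence p ≥ 33/70.

33/70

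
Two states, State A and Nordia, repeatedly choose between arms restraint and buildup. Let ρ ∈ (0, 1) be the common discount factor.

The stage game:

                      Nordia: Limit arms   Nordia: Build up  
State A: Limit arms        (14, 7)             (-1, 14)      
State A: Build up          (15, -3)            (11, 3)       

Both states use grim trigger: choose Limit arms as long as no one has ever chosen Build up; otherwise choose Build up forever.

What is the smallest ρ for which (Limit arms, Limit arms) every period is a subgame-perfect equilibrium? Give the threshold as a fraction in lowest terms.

7/11

State A: cooperation gives 14 each period; deviation gives 15 once then 11 forever.
  14/(1−ρ) ≥ 15 + 11ρ/(1−ρ) ⇒ ρ ≥ 1/4.
Nordia: cooperation gives 7 each period; deviation gives 14 once then 3 forever.
  ρ ≥ 7/11.
Both must hold, so the binding constraint is Nordia's: ρ ≥ 7/11.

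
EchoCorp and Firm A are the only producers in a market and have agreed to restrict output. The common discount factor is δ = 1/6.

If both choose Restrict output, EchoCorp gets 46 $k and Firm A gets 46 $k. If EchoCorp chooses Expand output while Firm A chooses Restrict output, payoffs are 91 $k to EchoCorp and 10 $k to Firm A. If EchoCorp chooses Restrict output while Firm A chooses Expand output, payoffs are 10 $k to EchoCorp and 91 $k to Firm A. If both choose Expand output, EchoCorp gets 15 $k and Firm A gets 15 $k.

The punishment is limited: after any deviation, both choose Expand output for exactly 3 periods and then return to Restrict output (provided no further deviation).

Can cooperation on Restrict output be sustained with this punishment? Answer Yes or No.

No

Comparing payoff streams over the 4 periods until play realigns: cooperate → 46(1+δ+…+δ^3); deviate → 91 + 15(δ+…+δ^3).
Cooperation is sustained iff (46−15)(δ+…+δ^3) ≥ 91−46.
δ+…+δ^3 = 1/6·(1−(1/6)^3)/(1−1/6) = 0.1991, and (91−46)/(46−15) = 1.4516.
0.1991 < 1.4516, so cooperation is not sustainable.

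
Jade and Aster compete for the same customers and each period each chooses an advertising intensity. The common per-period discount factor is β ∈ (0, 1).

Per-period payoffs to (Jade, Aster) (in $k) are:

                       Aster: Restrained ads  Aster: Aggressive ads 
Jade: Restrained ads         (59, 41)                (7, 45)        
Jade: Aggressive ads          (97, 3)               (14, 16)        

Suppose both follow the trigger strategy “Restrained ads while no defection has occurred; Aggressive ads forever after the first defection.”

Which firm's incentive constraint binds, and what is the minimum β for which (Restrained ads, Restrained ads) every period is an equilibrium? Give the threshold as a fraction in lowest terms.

Jade; β ≥ 38/83

Jade: cooperation gives 59 each period; deviation gives 97 once then 14 forever.
  59/(1−β) ≥ 97 + 14β/(1−β) ⇒ β ≥ 38/83.
Aster: cooperation gives 41 each period; deviation gives 45 once then 16 forever.
  β ≥ 4/29.
Both must hold, so the binding constraint is Jade's: β ≥ 38/83.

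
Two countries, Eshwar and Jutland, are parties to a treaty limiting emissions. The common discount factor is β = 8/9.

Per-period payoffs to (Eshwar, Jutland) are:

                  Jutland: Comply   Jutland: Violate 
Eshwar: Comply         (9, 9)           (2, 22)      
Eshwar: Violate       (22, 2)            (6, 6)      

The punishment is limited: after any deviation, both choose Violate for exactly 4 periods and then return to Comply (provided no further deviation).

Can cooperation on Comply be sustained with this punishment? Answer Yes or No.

Comparing payoff streams over the 5 periods until play realigns: cooperate → 9(1+β+…+β^4); deviate → 22 + 6(β+…+β^4).
Cooperation is sustained iff (9−6)(β+…+β^4) ≥ 22−9.
β+…+β^4 = 8/9·(1−(8/9)^4)/(1−8/9) = 3.0056, and (22−9)/(9−6) = 4.3333.
3.0056 < 4.3333, so cooperation is not sustainable.

No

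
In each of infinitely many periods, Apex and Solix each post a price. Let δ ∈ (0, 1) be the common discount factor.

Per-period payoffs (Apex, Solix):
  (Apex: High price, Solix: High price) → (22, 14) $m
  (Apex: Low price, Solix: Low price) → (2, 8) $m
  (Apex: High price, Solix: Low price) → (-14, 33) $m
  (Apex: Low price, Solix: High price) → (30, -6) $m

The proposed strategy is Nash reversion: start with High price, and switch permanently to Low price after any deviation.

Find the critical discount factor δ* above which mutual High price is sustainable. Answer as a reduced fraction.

For Apex: deviation gain 30−22 = 8, per-period punishment loss 22−2 = 20. IC gives δ ≥ 8/28 = 2/7.
For Solix: gain 19, loss 6 per period, so δ ≥ 19/25.
The tighter constraint is Solix's, so cooperation needs δ ≥ 19/25.

19/25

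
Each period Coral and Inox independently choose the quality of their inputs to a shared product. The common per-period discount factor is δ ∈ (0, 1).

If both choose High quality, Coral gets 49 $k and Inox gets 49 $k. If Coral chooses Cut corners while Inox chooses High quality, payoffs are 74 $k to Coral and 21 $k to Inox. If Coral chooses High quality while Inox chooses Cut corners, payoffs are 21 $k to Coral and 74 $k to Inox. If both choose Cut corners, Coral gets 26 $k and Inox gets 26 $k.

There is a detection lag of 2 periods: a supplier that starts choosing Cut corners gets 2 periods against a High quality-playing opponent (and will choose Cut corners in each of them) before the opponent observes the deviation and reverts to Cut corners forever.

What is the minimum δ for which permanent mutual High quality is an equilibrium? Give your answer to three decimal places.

0.722

Deviating for the 2 undetected periods gains 74−49 = 25 per period over cooperation, then loses 49−26 = 23 per period forever once punishment starts.
Gain: 25(1 + δ + … + δ^1); loss: 23·δ^2/(1−δ).
No profitable deviation ⇔ 25(1−δ^2) ≤ 23·δ^2, i.e. δ^2 ≥ 25/(25+23) = 25/48.
Hence δ ≥ (25/48)^(1/2) ≈ 0.722.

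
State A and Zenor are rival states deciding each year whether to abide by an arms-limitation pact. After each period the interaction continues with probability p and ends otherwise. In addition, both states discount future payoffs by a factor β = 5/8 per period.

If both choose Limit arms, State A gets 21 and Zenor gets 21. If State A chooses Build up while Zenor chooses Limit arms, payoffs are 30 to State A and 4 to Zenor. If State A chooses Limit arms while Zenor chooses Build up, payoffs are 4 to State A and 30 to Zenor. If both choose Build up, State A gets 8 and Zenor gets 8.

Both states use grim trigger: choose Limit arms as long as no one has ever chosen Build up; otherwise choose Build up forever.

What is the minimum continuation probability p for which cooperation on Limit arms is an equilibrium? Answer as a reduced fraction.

With continuation probability p and discount β, the effective per-period discount factor is βp.
Grim-trigger IC: βp ≥ (30−21)/(30−8) = 9/22.
So p ≥ (9/22)/(5/8) = 36/55.

36/55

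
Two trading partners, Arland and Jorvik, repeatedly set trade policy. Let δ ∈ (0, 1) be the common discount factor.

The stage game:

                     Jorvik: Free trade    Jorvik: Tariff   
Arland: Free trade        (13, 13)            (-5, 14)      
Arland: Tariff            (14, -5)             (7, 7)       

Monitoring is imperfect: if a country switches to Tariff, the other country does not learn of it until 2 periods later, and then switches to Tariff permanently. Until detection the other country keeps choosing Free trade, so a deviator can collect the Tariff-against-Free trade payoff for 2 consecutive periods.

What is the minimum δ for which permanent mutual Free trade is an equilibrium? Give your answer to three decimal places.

Deviating for the 2 undetected periods gains 14−13 = 1 per period over cooperation, then loses 13−7 = 6 per period forever once punishment starts.
Gain: 1(1 + δ + … + δ^1); loss: 6·δ^2/(1−δ).
No profitable deviation ⇔ 1(1−δ^2) ≤ 6·δ^2, i.e. δ^2 ≥ 1/(1+6) = 1/7.
Hence δ ≥ (1/7)^(1/2) ≈ 0.378.

0.378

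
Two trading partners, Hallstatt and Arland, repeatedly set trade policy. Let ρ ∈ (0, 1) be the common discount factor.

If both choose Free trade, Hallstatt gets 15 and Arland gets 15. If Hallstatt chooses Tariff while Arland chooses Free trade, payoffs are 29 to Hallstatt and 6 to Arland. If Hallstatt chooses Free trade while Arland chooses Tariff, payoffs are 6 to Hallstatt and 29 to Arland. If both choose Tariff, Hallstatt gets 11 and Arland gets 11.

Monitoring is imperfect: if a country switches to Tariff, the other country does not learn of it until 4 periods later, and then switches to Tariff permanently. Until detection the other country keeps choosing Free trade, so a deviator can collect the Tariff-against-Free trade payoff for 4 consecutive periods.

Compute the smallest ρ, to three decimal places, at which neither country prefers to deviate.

0.939

Deviating for the 4 undetected periods gains 29−15 = 14 per period over cooperation, then loses 15−11 = 4 per period forever once punishment starts.
Gain: 14(1 + ρ + … + ρ^3); loss: 4·ρ^4/(1−ρ).
No profitable deviation ⇔ 14(1−ρ^4) ≤ 4·ρ^4, i.e. ρ^4 ≥ 14/(14+4) = 7/9.
Hence ρ ≥ (7/9)^(1/4) ≈ 0.939.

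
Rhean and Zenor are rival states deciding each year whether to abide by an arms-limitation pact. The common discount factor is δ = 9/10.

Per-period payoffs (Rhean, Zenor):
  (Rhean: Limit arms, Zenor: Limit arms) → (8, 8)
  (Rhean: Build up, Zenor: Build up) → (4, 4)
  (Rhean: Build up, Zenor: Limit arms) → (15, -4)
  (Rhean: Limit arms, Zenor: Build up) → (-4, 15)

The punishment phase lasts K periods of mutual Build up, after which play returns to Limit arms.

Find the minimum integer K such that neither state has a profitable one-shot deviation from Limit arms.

IC: δ(1−δ^K)/(1−δ) ≥ (15−8)/(8−4) = 7/4.
With δ = 9/10: need 1 − δ^K ≥ 7/4·(1−9/10)/(9/10), i.e. δ^K ≤ 0.8056.
Since (9/10)^2 = 0.8100 and (9/10)^3 = 0.7290, the smallest such K is 3.

3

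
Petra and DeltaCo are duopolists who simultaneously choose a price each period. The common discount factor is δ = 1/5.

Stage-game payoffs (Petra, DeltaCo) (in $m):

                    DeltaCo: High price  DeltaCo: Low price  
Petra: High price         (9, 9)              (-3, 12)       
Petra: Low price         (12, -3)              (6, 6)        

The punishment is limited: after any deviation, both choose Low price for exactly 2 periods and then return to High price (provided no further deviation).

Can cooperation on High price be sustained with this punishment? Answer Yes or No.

IC: δ+…+δ^2 ≥ (12−9)/(9−6) = 1.
At δ = 1/5: partial sum = 0.2400 < 1.0000. Cooperation not sustainable.

No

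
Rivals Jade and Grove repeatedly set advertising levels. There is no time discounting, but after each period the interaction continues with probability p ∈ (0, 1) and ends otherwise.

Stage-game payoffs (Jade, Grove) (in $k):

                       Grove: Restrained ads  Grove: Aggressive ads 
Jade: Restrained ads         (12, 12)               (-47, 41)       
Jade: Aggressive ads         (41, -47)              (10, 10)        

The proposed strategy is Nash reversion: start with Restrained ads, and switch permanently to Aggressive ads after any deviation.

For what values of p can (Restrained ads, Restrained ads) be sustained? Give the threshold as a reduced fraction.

Expected cooperation value is 12 + p·12 + p²·12 + … = 12/(1−p); deviation gives 41 + p·10/(1−p).
12 ≥ 41(1−p) + 10p ⇒ 31p ≥ 29 ⇒ p ≥ 29/31.

29/31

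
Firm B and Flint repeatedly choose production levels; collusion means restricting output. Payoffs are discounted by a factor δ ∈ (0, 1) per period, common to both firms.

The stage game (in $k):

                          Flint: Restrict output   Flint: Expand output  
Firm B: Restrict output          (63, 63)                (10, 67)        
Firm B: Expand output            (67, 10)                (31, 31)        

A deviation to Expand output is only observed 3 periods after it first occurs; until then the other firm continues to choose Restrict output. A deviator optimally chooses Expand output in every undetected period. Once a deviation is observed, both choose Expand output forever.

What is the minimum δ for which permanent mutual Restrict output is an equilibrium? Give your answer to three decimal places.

0.481

Deviating for the 3 undetected periods gains 67−63 = 4 per period over cooperation, then loses 63−31 = 32 per period forever once punishment starts.
Gain: 4(1 + δ + … + δ^2); loss: 32·δ^3/(1−δ).
No profitable deviation ⇔ 4(1−δ^3) ≤ 32·δ^3, i.e. δ^3 ≥ 4/(4+32) = 1/9.
Hence δ ≥ (1/9)^(1/3) ≈ 0.481.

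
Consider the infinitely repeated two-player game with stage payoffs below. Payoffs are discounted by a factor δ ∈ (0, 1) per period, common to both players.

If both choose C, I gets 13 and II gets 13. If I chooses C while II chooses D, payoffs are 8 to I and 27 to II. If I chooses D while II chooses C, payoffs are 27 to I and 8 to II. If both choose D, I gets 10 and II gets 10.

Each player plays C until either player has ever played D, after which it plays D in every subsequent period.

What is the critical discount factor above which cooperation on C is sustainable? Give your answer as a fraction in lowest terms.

14/17

One-period gain from deviating is 27 − 13 = 14. The loss is 13 − 10 = 3 in every subsequent period, with present value 3·δ/(1−δ).
Deviation is unprofitable when 3·δ/(1−δ) ≥ 14, i.e. δ/(1−δ) ≥ 14/3.
Equivalently δ ≥ 14/(14+3) = 14/17.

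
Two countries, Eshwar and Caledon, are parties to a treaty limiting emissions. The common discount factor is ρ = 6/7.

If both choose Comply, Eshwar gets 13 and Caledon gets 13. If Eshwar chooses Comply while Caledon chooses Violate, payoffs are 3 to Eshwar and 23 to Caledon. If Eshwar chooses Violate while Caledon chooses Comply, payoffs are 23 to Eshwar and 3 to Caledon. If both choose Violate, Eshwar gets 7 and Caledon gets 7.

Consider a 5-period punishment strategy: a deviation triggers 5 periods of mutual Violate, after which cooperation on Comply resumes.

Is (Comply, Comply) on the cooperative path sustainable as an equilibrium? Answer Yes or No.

A one-shot deviation gives 23 now, then 7 for 5 periods, then back to 13.
Gain from deviating: (23−13) today; loss: (13−7) in each of the next 5 periods.
No-deviation condition: (13−7)(ρ+…+ρ^5) ≥ 23−13, i.e. ρ+…+ρ^5 ≥ 5/3.
At ρ = 6/7: ρ+…+ρ^5 = 3.2240 ≥ 1.6667.
So cooperation is sustainable.

Yes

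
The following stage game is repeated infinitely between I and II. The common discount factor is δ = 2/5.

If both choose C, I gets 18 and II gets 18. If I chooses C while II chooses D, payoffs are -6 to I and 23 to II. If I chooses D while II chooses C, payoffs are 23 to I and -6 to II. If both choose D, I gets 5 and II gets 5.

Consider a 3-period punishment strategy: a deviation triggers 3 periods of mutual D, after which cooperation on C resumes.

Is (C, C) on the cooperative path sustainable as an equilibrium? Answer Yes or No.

A one-shot deviation gives 23 now, then 5 for 3 periods, then back to 18.
Gain from deviating: (23−18) today; loss: (18−5) in each of the next 3 periods.
No-deviation condition: (18−5)(δ+…+δ^3) ≥ 23−18, i.e. δ+…+δ^3 ≥ 5/13.
At δ = 2/5: δ+…+δ^3 = 0.6240 ≥ 0.3846.
So cooperation is sustainable.

Yes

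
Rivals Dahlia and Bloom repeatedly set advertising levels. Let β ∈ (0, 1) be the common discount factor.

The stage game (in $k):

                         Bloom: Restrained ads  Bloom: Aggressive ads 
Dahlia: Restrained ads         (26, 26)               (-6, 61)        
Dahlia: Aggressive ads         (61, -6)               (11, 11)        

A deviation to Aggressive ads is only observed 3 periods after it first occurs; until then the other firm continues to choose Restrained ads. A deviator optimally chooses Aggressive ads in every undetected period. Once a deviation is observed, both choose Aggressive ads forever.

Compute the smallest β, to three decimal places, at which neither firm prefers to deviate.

0.888

A deviator earns 61 for 3 periods, then 11 forever; cooperating earns 26 forever. Multiplying the IC by (1−β):
26 ≥ 61(1−β^3) + 11β^3, so 50·β^3 ≥ 35 and β^3 ≥ 7/10.
β ≥ (7/10)^(1/3) ≈ 0.888.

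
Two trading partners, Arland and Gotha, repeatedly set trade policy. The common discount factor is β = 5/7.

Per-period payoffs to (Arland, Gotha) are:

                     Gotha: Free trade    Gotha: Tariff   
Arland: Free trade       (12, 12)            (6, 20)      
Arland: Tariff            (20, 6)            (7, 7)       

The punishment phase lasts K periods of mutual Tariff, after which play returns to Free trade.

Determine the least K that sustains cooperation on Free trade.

4

Need Σ_{k=1}^{K} β^k ≥ (20−12)/(12−7) = 1.6000 at β = 5/7.
At K = 3 the sum is 1.5889 < 1.6000; at K = 4 it is 1.8492 ≥ 1.6000.
So the minimum punishment length is K = 4.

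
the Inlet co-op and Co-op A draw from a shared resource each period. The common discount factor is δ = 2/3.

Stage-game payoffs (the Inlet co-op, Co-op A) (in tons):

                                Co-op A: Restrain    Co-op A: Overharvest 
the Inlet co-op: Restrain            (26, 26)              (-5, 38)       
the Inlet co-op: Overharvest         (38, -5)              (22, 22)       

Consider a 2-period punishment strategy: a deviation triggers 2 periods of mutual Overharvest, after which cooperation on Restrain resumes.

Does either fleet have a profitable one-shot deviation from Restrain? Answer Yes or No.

Yes

Comparing payoff streams over the 3 periods until play realigns: cooperate → 26(1+δ+…+δ^2); deviate → 38 + 22(δ+…+δ^2).
Cooperation is sustained iff (26−22)(δ+…+δ^2) ≥ 38−26.
δ+…+δ^2 = 2/3·(1−(2/3)^2)/(1−2/3) = 1.1111, and (38−26)/(26−22) = 3.0000.
1.1111 < 3.0000, so cooperation is not sustainable.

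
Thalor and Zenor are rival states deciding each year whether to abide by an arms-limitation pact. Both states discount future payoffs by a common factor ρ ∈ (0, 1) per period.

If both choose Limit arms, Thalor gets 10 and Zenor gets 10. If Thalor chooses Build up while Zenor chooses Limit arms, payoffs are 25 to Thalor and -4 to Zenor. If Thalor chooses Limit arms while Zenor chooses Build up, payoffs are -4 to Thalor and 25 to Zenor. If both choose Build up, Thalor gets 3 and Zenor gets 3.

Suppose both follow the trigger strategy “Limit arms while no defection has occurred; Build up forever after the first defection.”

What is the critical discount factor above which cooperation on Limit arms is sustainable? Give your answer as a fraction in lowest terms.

15/22

One-period gain from deviating is 25 − 10 = 15. The loss is 10 − 3 = 7 in every subsequent period, with present value 7·ρ/(1−ρ).
Deviation is unprofitable when 7·ρ/(1−ρ) ≥ 15, i.e. ρ/(1−ρ) ≥ 15/7.
Equivalently ρ ≥ 15/(15+7) = 15/22.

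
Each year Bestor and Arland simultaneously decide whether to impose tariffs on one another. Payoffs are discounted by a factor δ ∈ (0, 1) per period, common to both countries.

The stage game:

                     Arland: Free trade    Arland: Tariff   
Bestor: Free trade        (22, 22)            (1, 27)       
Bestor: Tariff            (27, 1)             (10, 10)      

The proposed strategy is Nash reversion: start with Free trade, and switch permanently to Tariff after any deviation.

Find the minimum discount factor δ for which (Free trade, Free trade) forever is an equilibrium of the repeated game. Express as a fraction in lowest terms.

One-period gain from deviating is 27 − 22 = 5. The loss is 22 − 10 = 12 in every subsequent period, with present value 12·δ/(1−δ).
Deviation is unprofitable when 12·δ/(1−δ) ≥ 5, i.e. δ/(1−δ) ≥ 5/12.
Equivalently δ ≥ 5/(5+12) = 5/17.

5/17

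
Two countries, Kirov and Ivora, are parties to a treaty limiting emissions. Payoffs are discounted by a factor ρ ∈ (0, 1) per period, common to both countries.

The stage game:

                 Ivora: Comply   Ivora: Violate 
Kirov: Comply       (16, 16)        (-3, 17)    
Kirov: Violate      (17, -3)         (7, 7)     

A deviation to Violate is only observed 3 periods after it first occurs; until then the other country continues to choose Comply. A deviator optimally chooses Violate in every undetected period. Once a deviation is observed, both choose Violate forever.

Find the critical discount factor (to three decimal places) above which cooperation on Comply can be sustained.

The best deviation is to choose Violate for all 3 undetected periods, earning 17 each, then 7 forever once detected.
Deviation value: 17(1−ρ^3)/(1−ρ) + 7ρ^3/(1−ρ); cooperation value: 16/(1−ρ).
IC: 16 ≥ 17(1−ρ^3) + 7ρ^3 = 17 − 10ρ^3.
So ρ^3 ≥ 1/10, giving ρ ≥ (1/10)^(1/3) ≈ 0.464.

0.464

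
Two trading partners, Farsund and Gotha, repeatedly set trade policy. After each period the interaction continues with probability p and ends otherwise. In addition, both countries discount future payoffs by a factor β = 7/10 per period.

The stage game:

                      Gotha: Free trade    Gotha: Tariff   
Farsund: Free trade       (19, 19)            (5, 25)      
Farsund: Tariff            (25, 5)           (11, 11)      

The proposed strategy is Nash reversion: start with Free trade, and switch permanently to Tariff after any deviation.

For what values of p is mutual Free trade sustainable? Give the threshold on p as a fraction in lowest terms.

30/49

With continuation probability p and discount β, the effective per-period discount factor is βp.
Grim-trigger IC: βp ≥ (25−19)/(25−11) = 3/7.
So p ≥ (3/7)/(7/10) = 30/49.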